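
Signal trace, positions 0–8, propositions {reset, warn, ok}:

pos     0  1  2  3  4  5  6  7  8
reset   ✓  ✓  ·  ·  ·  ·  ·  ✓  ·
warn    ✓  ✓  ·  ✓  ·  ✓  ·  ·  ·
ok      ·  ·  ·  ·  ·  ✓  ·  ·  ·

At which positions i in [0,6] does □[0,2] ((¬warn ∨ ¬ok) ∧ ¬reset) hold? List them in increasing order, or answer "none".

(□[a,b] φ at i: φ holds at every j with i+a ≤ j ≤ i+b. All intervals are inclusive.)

Evaluate at each i in [0,6]:
  i=0: ✗ (fails at j=0)
  i=1: ✗ (fails at j=1)
  i=2: ✓ (all of [2,4])
  i=3: ✗ (fails at j=5)
  i=4: ✗ (fails at j=5)
  i=5: ✗ (fails at j=5)
  i=6: ✗ (fails at j=7)

2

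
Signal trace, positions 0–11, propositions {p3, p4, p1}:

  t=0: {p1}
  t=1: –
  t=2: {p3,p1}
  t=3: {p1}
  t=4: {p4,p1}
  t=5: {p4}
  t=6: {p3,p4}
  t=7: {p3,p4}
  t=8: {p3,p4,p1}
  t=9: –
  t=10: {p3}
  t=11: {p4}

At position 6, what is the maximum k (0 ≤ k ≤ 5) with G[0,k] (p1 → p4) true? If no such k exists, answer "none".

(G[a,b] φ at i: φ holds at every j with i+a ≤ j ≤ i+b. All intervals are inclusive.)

(p1 → p4) must hold from j=6 onward; find where it first fails.
  j=6: holds
  j=7: holds
  j=8: holds
  j=9: holds
  j=10: holds
  j=11: holds
Holds through j=11; largest k = 5.

5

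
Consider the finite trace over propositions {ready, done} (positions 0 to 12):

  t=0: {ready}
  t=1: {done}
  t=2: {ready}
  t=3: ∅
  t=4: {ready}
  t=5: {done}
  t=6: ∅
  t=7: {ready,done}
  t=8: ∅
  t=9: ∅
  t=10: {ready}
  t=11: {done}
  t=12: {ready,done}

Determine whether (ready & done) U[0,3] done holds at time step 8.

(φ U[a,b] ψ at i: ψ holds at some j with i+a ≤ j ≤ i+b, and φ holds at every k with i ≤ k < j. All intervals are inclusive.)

Need some j in [8,11] with done, and (ready & done) at every k in [8,j-1].
  j=8: done false.
  j=9: done false.
  j=10: done false.
  j=11: done holds, but (ready & done) fails at k=8 → not this j.
No j in the window works → until fails.

False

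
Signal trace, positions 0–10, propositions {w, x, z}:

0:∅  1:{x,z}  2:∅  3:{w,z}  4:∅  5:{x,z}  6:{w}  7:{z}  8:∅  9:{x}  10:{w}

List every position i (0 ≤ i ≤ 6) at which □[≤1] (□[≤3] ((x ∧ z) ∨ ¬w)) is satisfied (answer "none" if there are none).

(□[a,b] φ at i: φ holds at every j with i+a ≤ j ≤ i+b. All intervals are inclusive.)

Evaluate at each i in [0,6]:
  i=0: ✗ (fails at j=0)
  i=1: ✗ (fails at j=1)
  i=2: ✗ (fails at j=2)
  i=3: ✗ (fails at j=3)
  i=4: ✗ (fails at j=4)
  i=5: ✗ (fails at j=5)
  i=6: ✗ (fails at j=6)

none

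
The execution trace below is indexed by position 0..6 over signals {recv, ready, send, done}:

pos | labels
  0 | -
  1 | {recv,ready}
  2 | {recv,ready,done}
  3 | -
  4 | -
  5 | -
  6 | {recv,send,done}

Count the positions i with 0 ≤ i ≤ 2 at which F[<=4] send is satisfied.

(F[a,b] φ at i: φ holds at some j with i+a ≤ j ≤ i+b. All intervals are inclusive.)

Evaluate at each i in [0,2]:
  i=0: ✗ (none in [0,4])
  i=1: ✗ (none in [1,5])
  i=2: ✓ (witness j=6)
Positions where it holds: {2} → 1.

1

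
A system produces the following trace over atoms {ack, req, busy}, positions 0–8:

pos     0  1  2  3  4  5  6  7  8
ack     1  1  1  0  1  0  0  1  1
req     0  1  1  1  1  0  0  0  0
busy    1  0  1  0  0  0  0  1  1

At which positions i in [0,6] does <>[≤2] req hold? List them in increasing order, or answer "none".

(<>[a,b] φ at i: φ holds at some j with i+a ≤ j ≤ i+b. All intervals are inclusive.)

Evaluate at each i in [0,6]:
  i=0: ✓ (witness j=1)
  i=1: ✓ (witness j=1)
  i=2: ✓ (witness j=2)
  i=3: ✓ (witness j=3)
  i=4: ✓ (witness j=4)
  i=5: ✗ (none in [5,7])
  i=6: ✗ (none in [6,8])

0, 1, 2, 3, 4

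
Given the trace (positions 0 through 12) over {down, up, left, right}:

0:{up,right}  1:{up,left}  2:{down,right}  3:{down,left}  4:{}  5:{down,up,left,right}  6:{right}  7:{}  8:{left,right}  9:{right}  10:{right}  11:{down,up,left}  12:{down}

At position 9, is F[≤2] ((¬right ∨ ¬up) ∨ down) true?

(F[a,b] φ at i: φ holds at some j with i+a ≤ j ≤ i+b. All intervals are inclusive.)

Check ((¬right ∨ ¬up) ∨ down) at each j in [9,11]:
  j=9: true
  j=10: true
  j=11: true
Found at j=9 → formula holds.

Yes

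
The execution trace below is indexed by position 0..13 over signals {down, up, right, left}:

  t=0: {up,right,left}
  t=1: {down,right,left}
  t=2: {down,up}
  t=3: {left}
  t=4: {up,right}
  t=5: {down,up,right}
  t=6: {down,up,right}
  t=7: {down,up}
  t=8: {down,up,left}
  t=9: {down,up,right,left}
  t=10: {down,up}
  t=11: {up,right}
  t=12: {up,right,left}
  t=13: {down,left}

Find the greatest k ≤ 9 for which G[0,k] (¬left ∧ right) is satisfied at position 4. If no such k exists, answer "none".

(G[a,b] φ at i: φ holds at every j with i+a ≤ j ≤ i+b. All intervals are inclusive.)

2

(¬left ∧ right) must hold from j=4 onward; find where it first fails.
  j=4: holds
  j=5: holds
  j=6: holds
  j=7: fails
Holds on [4,6], so largest k = 2.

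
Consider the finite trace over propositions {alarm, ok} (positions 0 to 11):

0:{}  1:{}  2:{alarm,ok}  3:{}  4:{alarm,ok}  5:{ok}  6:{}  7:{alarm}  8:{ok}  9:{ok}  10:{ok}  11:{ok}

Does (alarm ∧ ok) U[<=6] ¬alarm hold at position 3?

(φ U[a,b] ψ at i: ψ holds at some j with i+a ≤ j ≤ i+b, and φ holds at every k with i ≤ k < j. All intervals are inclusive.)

Need some j in [3,9] with ¬alarm, and (alarm ∧ ok) at every k in [3,j-1].
  j=3: ¬alarm holds; no prefix to check → satisfied.

True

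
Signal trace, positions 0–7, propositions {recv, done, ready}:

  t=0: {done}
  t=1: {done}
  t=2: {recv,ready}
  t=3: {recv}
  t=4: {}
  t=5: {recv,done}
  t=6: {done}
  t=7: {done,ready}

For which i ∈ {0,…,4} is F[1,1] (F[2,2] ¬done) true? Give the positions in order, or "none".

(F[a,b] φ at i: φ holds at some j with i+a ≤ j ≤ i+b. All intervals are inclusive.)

Evaluate at each i in [0,4]:
  i=0: ✓ (witness j=1)
  i=1: ✓ (witness j=2)
  i=2: ✗ (none in [3,3])
  i=3: ✗ (none in [4,4])
  i=4: ✗ (none in [5,5])

0, 1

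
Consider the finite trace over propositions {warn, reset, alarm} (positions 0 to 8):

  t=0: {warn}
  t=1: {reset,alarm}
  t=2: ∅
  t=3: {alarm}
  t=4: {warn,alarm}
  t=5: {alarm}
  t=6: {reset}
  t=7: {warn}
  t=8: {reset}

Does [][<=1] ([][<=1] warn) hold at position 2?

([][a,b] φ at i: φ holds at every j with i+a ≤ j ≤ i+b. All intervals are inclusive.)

Check [][<=1] warn at every j in [2,3]:
  j=2: fails at 2
  j=3: fails at 3
Fails at j=2 → formula fails.

Does not hold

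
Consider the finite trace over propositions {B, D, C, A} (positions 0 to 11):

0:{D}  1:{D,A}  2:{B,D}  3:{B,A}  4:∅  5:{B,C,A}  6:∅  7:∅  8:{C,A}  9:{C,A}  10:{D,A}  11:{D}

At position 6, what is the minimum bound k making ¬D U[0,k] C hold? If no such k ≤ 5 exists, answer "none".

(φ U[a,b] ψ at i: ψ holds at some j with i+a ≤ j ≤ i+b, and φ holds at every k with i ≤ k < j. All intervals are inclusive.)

Need earliest j ≥ 6 with C, and ¬D at every k in [6,j-1].
  j=6: rhs fails.
  j=7: rhs fails.
  j=8: rhs holds; lhs holds on [6,7]. k = 2.

2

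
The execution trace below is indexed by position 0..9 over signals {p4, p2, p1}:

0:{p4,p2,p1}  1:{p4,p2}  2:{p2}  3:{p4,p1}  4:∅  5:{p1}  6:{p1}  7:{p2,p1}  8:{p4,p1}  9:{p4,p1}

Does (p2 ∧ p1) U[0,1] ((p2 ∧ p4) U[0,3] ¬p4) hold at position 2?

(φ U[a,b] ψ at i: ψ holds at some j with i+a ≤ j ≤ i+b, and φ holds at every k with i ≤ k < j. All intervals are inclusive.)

Need some j in [2,3] with ((p2 ∧ p4) U[0,3] ¬p4), and (p2 ∧ p1) at every k in [2,j-1].
  j=2: ((p2 ∧ p4) U[0,3] ¬p4) holds; no prefix to check → satisfied.

Yes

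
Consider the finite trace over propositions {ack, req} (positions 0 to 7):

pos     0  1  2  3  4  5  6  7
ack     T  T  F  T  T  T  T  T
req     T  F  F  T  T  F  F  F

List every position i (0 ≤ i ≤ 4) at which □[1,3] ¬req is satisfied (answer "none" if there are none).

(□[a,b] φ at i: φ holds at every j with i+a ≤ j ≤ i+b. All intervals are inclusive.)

4

Evaluate at each i in [0,4]:
  i=0: ✗ (fails at j=3)
  i=1: ✗ (fails at j=3)
  i=2: ✗ (fails at j=3)
  i=3: ✗ (fails at j=4)
  i=4: ✓ (all of [5,7])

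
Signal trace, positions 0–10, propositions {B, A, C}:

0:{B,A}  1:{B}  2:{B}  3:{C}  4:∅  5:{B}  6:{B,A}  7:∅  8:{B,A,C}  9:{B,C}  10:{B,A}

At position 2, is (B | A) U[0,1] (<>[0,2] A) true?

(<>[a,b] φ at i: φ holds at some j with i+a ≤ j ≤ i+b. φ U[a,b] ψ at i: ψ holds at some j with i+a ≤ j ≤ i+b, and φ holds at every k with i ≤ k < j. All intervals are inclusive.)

Need some j in [2,3] with <>[0,2] A, and (B | A) at every k in [2,j-1].
  j=2: <>[0,2] A — fails (none in [2,4]).
  j=3: <>[0,2] A — fails (none in [3,5]).
No j in the window works → until fails.

Does not hold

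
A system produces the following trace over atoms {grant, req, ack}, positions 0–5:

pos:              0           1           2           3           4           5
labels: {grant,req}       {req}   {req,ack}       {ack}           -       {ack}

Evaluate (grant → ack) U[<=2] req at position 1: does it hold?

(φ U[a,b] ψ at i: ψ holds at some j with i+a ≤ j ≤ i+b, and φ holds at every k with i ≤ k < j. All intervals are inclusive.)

Need some j in [1,3] with req, and (grant → ack) at every k in [1,j-1].
  j=1: req holds; no prefix to check → satisfied.

Holds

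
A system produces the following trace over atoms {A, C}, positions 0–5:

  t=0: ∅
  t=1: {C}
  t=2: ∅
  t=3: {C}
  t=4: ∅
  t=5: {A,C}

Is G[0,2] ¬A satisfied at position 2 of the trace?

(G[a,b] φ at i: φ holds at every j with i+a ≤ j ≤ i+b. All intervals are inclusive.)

Check ¬A at every j in [2,4]:
  j=2: true
  j=3: true
  j=4: true
All positions satisfy it → formula holds.

True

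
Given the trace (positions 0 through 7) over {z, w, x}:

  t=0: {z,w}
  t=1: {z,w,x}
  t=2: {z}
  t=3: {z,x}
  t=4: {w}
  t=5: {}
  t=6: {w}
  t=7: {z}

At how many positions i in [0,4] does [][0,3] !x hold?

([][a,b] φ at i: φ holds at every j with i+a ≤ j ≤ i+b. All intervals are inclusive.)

Evaluate at each i in [0,4]:
  i=0: ✗ (fails at j=1)
  i=1: ✗ (fails at j=1)
  i=2: ✗ (fails at j=3)
  i=3: ✗ (fails at j=3)
  i=4: ✓ (all of [4,7])
Positions where it holds: {4} → 1.

1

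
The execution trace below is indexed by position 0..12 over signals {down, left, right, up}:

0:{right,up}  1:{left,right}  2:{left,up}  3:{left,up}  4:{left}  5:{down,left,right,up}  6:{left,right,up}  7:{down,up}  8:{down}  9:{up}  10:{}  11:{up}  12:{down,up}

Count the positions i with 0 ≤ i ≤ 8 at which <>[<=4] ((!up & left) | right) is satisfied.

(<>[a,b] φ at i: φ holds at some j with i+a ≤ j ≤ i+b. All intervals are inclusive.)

Evaluate at each i in [0,8]:
  i=0: ✓ (witness j=0)
  i=1: ✓ (witness j=1)
  i=2: ✓ (witness j=4)
  i=3: ✓ (witness j=4)
  i=4: ✓ (witness j=4)
  i=5: ✓ (witness j=5)
  i=6: ✓ (witness j=6)
  i=7: ✗ (none in [7,11])
  i=8: ✗ (none in [8,12])
Positions where it holds: {0, 1, 2, 3, 4, 5, 6} → 7.

7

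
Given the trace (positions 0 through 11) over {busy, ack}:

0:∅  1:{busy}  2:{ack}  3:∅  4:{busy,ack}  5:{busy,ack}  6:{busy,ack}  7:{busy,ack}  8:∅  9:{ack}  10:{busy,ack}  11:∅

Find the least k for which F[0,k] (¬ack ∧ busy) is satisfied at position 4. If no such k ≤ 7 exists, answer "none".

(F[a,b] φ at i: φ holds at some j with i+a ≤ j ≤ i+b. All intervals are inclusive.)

Scan j = 4,5,… for (¬ack ∧ busy):
  j=4: fails
  j=5: fails
  j=6: fails
  j=7: fails
  j=8: fails
  j=9: fails
  j=10: fails
  j=11: fails
No j in [4,11] satisfies it → none.

none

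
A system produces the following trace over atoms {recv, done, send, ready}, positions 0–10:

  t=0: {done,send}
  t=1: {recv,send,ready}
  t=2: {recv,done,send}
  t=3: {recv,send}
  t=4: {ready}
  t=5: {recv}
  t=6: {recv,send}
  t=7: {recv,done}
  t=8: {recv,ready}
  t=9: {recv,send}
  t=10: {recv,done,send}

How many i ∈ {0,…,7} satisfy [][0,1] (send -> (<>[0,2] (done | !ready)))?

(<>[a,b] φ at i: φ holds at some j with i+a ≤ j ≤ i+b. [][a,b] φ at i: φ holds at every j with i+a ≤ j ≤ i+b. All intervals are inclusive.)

Evaluate at each i in [0,7]:
  i=0: ✓ (all of [0,1])
  i=1: ✓ (all of [1,2])
  i=2: ✓ (all of [2,3])
  i=3: ✓ (all of [3,4])
  i=4: ✓ (all of [4,5])
  i=5: ✓ (all of [5,6])
  i=6: ✓ (all of [6,7])
  i=7: ✓ (all of [7,8])
Positions where it holds: {0, 1, 2, 3, 4, 5, 6, 7} → 8.

8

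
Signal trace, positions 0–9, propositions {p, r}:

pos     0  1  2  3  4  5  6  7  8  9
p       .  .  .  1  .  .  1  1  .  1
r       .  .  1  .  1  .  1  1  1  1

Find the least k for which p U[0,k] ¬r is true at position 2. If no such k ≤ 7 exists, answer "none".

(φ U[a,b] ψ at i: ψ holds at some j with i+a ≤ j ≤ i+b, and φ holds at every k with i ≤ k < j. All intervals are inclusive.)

Need earliest j ≥ 2 with ¬r, and p at every k in [2,j-1].
  j=2: rhs fails.
  j=3: rhs holds but lhs fails at k=2.
  j=4: rhs fails.
  j=5: rhs holds but lhs fails at k=2.
  j=6: rhs fails.
  j=7: rhs fails.
  j=8: rhs fails.
  j=9: rhs fails.
No witness within the range → none.

none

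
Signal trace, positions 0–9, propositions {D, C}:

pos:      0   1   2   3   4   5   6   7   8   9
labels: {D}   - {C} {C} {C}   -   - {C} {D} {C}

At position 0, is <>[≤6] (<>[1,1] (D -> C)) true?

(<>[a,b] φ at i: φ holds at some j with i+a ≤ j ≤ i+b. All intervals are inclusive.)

True

Check <>[1,1] (D -> C) at each j in [0,6]:
  j=0: holds (witness at 1)
  j=1: holds (witness at 2)
  j=2: holds (witness at 3)
  j=3: holds (witness at 4)
  j=4: holds (witness at 5)
  j=5: holds (witness at 6)
  j=6: holds (witness at 7)
Found at j=0 → formula holds.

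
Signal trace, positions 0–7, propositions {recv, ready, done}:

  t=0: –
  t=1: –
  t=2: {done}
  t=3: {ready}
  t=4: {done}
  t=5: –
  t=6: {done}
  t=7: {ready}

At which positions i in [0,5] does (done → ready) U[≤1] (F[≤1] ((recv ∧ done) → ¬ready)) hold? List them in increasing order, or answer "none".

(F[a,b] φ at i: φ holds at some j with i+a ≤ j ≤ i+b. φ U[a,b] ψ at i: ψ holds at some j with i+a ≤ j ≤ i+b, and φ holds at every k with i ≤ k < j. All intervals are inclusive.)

0, 1, 2, 3, 4, 5

Evaluate at each i in [0,5]:
  i=0: ✓ (rhs at j=0)
  i=1: ✓ (rhs at j=1)
  i=2: ✓ (rhs at j=2)
  i=3: ✓ (rhs at j=3)
  i=4: ✓ (rhs at j=4)
  i=5: ✓ (rhs at j=5)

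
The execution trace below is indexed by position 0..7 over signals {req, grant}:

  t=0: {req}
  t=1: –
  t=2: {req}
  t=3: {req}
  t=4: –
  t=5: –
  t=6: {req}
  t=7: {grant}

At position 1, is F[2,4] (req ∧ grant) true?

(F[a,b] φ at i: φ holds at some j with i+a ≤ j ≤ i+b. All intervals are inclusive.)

Check (req ∧ grant) at each j in [3,5]:
  j=3: false
  j=4: false
  j=5: false
No position in the window satisfies it → formula fails.

Does not hold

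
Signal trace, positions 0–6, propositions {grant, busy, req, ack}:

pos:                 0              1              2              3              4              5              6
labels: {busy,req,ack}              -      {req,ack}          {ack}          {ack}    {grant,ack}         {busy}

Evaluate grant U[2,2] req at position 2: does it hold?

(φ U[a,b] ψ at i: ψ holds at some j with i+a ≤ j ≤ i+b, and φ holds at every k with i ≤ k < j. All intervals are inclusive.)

Does not hold

Need some j in [4,4] with req, and grant at every k in [2,j-1].
  j=4: req false.
No j in the window works → until fails.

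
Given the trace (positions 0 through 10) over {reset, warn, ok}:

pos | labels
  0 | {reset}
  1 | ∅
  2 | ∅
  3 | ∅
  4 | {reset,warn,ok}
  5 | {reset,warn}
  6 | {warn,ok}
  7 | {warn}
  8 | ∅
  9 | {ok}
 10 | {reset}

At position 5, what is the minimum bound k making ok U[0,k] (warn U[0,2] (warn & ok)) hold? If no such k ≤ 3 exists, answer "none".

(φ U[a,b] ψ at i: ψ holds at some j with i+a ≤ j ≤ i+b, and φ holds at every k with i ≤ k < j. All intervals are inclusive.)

0

Need earliest j ≥ 5 with (warn U[0,2] (warn & ok)), and ok at every k in [5,j-1].
  j=5: rhs holds (empty prefix). k = 0.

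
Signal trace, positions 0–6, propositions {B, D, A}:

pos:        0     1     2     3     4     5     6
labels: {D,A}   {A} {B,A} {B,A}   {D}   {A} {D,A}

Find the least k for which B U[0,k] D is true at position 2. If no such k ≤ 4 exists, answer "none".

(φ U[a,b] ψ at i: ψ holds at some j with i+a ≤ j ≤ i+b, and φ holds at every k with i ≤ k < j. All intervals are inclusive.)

2

Need earliest j ≥ 2 with D, and B at every k in [2,j-1].
  j=2: rhs fails.
  j=3: rhs fails.
  j=4: rhs holds; lhs holds on [2,3]. k = 2.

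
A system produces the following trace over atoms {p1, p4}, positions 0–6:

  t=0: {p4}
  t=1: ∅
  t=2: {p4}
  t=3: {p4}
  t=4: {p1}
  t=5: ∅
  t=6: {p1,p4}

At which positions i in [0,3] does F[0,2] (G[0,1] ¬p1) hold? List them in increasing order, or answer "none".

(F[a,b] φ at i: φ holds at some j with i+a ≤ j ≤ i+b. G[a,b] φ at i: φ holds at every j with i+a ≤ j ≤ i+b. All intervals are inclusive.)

Evaluate at each i in [0,3]:
  i=0: ✓ (witness j=0)
  i=1: ✓ (witness j=1)
  i=2: ✓ (witness j=2)
  i=3: ✗ (none in [3,5])

0, 1, 2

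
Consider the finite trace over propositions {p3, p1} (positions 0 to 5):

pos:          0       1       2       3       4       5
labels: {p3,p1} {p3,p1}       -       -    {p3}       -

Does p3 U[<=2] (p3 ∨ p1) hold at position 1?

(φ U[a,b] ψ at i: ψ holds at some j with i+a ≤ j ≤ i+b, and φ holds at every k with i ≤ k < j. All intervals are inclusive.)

Yes

Need some j in [1,3] with (p3 ∨ p1), and p3 at every k in [1,j-1].
  j=1: (p3 ∨ p1) holds; no prefix to check → satisfied.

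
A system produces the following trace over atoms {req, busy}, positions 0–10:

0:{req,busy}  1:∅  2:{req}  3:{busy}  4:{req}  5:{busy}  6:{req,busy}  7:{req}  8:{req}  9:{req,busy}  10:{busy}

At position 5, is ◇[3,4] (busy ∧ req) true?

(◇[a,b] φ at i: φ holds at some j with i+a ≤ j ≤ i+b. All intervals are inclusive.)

Yes

Check (busy ∧ req) at each j in [8,9]:
  j=8: false
  j=9: true
Found at j=9 → formula holds.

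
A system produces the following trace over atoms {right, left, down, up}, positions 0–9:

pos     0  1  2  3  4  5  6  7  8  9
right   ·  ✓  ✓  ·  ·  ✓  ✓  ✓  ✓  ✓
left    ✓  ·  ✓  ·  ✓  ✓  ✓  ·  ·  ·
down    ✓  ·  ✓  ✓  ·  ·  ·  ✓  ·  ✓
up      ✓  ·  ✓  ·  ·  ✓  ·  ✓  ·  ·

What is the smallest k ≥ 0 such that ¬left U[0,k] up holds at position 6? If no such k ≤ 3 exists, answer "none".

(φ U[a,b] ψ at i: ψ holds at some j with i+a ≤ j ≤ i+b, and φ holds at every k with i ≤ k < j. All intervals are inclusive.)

none

Need earliest j ≥ 6 with up, and ¬left at every k in [6,j-1].
  j=6: rhs fails.
  j=7: rhs holds but lhs fails at k=6.
  j=8: rhs fails.
  j=9: rhs fails.
No witness within the range → none.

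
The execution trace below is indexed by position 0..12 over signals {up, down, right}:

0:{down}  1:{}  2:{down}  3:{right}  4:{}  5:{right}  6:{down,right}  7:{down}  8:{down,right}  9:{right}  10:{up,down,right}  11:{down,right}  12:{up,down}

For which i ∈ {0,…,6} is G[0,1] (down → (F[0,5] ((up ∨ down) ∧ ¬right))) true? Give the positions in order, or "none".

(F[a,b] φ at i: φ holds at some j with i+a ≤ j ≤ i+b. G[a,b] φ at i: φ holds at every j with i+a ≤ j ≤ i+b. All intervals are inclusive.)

Evaluate at each i in [0,6]:
  i=0: ✓ (all of [0,1])
  i=1: ✓ (all of [1,2])
  i=2: ✓ (all of [2,3])
  i=3: ✓ (all of [3,4])
  i=4: ✓ (all of [4,5])
  i=5: ✓ (all of [5,6])
  i=6: ✓ (all of [6,7])

0, 1, 2, 3, 4, 5, 6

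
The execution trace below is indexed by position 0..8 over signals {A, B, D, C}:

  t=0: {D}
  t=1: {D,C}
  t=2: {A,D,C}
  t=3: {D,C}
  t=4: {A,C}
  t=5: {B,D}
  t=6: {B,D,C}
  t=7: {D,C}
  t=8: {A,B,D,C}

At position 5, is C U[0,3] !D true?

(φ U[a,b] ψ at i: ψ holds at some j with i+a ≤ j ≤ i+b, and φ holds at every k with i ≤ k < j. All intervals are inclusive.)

False

Need some j in [5,8] with !D, and C at every k in [5,j-1].
  j=5: !D false.
  j=6: !D false.
  j=7: !D false.
  j=8: !D false.
No j in the window works → until fails.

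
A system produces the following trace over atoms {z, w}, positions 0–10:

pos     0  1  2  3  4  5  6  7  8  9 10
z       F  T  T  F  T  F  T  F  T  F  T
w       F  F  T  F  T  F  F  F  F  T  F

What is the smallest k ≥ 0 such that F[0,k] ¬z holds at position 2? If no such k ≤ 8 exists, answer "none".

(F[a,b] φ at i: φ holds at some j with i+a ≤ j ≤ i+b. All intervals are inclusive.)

1

Scan j = 2,3,… for ¬z:
  j=2: fails
  j=3: holds
First hit at j=3, so smallest k = 3-2 = 1.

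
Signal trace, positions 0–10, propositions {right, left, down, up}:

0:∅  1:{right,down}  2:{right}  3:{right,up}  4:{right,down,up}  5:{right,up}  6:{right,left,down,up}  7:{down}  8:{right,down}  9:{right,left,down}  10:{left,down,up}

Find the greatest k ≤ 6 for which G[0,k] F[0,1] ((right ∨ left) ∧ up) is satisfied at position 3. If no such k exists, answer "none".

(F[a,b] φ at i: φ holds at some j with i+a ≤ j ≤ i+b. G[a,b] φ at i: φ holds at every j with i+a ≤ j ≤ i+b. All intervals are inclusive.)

3

F[0,1] ((right ∨ left) ∧ up) must hold from j=3 onward; find where it first fails.
  j=3: holds
  j=4: holds
  j=5: holds
  j=6: holds
  j=7: fails
Holds on [3,6], so largest k = 3.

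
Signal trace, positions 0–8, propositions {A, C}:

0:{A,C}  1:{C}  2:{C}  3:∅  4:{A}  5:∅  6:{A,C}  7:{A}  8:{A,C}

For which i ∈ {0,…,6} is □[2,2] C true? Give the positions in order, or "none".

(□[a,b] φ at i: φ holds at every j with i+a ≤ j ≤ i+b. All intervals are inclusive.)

0, 4, 6

Evaluate at each i in [0,6]:
  i=0: ✓ (all of [2,2])
  i=1: ✗ (fails at j=3)
  i=2: ✗ (fails at j=4)
  i=3: ✗ (fails at j=5)
  i=4: ✓ (all of [6,6])
  i=5: ✗ (fails at j=7)
  i=6: ✓ (all of [8,8])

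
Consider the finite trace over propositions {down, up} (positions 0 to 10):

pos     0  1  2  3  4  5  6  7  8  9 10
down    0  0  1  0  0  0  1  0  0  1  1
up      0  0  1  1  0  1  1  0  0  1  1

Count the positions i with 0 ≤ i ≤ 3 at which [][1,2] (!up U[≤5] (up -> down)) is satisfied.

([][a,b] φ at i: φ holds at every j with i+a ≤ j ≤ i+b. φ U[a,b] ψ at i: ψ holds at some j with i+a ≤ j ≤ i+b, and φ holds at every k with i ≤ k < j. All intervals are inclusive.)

1

Evaluate at each i in [0,3]:
  i=0: ✓ (all of [1,2])
  i=1: ✗ (fails at j=3)
  i=2: ✗ (fails at j=3)
  i=3: ✗ (fails at j=5)
Positions where it holds: {0} → 1.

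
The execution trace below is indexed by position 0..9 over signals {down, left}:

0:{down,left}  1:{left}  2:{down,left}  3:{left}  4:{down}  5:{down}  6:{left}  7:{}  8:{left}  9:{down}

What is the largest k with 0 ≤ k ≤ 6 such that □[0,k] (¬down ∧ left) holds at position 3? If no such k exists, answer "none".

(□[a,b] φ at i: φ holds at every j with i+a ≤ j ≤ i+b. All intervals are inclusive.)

0

(¬down ∧ left) must hold from j=3 onward; find where it first fails.
  j=3: holds
  j=4: fails
Holds on [3,3], so largest k = 0.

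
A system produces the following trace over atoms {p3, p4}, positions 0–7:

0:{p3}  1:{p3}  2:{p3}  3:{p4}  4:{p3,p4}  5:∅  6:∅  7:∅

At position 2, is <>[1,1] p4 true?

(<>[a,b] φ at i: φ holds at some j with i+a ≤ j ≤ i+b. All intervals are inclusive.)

Check p4 at each j in [3,3]:
  j=3: true
Found at j=3 → formula holds.

Holds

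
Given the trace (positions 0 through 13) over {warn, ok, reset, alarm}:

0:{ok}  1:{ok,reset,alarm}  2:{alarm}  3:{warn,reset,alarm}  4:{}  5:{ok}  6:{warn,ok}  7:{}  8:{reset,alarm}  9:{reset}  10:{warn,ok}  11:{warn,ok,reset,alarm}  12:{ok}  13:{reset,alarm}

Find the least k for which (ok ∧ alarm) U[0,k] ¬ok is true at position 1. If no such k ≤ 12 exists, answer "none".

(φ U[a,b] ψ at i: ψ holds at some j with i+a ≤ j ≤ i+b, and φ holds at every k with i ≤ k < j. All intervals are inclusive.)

Need earliest j ≥ 1 with ¬ok, and (ok ∧ alarm) at every k in [1,j-1].
  j=1: rhs fails.
  j=2: rhs holds; lhs holds on [1,1]. k = 1.

1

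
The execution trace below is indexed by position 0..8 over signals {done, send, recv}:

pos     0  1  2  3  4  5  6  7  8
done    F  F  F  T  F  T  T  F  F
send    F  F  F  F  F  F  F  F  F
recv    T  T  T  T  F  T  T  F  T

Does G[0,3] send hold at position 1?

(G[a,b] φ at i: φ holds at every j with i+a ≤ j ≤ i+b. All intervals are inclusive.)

Check send at every j in [1,4]:
  j=1: false
  j=2: false
  j=3: false
  j=4: false
Fails at j=1 → formula fails.

Does not hold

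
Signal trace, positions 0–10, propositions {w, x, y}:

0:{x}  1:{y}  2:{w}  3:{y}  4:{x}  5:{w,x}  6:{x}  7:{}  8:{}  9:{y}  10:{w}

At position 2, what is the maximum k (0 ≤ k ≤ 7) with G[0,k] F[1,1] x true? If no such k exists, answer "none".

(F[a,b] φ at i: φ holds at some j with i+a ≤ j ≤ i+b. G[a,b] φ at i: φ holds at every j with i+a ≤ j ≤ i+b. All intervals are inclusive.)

none

F[1,1] x must hold from j=2 onward; find where it first fails.
  j=2: fails → no k works.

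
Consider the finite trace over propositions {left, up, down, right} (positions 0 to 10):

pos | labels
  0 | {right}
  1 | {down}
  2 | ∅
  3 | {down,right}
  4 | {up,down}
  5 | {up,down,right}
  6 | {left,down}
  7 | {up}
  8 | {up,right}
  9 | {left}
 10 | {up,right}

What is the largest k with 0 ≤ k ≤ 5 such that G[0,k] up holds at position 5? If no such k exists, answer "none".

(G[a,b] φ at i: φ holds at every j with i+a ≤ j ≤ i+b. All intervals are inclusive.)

0

up must hold from j=5 onward; find where it first fails.
  j=5: holds
  j=6: fails
Holds on [5,5], so largest k = 0.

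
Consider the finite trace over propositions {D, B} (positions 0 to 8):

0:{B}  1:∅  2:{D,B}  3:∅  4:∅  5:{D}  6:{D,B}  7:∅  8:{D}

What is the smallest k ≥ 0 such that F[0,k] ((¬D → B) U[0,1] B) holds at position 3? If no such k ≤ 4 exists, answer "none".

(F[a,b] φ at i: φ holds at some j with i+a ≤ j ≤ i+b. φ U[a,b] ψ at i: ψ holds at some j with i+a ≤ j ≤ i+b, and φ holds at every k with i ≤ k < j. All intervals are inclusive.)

Scan j = 3,4,… for ((¬D → B) U[0,1] B):
  j=3: fails
  j=4: fails
  j=5: holds
First hit at j=5, so smallest k = 5-3 = 2.

2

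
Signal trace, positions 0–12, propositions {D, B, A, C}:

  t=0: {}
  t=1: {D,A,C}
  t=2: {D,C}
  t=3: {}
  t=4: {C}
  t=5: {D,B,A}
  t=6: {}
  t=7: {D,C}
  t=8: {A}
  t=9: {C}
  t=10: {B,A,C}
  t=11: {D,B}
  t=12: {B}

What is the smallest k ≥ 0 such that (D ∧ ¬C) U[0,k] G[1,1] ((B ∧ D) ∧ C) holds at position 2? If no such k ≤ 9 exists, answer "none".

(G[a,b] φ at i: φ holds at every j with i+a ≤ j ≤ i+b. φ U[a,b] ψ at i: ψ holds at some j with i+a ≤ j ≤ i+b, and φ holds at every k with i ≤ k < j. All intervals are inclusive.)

none

Need earliest j ≥ 2 with G[1,1] ((B ∧ D) ∧ C), and (D ∧ ¬C) at every k in [2,j-1].
  j=2: rhs fails.
  j=3: rhs fails.
  j=4: rhs fails.
  j=5: rhs fails.
  j=6: rhs fails.
  j=7: rhs fails.
  j=8: rhs fails.
  j=9: rhs fails.
  j=10: rhs fails.
  j=11: rhs fails.
No witness within the range → none.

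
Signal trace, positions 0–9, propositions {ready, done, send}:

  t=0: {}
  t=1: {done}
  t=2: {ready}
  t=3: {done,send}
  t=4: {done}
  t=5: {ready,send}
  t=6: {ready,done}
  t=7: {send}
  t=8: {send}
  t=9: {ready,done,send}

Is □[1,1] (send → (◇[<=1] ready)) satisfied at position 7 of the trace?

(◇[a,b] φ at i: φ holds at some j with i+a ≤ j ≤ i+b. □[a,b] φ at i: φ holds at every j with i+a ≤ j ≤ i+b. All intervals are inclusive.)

Check (send → (◇[<=1] ready)) at every j in [8,8]:
  j=8: antecedent true; consequent holds (witness at 9) → ✓
All positions satisfy it → formula holds.

True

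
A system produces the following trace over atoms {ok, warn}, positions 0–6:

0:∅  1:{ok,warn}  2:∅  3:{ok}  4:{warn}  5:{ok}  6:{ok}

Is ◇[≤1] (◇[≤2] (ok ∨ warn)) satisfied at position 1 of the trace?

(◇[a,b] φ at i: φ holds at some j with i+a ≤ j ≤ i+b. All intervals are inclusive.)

Yes

Check ◇[≤2] (ok ∨ warn) at each j in [1,2]:
  j=1: holds (witness at 1)
  j=2: holds (witness at 3)
Found at j=1 → formula holds.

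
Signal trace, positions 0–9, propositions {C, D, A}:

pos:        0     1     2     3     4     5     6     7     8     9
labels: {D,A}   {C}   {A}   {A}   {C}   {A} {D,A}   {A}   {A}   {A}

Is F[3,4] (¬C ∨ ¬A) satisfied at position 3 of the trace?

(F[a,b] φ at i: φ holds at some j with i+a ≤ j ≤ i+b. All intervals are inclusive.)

Check (¬C ∨ ¬A) at each j in [6,7]:
  j=6: true
  j=7: true
Found at j=6 → formula holds.

True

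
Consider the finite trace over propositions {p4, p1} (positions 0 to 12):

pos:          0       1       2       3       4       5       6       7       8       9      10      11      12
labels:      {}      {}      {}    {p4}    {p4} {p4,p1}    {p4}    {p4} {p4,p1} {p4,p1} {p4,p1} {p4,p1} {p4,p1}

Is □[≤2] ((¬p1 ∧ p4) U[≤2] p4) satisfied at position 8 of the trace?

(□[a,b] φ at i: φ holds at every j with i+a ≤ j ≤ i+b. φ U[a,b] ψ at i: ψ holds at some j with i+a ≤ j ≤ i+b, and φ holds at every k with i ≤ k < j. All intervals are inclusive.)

Holds

Check ((¬p1 ∧ p4) U[≤2] p4) at every j in [8,10]:
  j=8: holds
  j=9: holds
  j=10: holds
All positions satisfy it → formula holds.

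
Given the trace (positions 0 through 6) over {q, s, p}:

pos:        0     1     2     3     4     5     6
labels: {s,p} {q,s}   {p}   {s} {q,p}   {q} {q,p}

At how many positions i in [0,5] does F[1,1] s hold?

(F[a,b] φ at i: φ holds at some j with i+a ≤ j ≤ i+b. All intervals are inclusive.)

Evaluate at each i in [0,5]:
  i=0: ✓ (witness j=1)
  i=1: ✗ (none in [2,2])
  i=2: ✓ (witness j=3)
  i=3: ✗ (none in [4,4])
  i=4: ✗ (none in [5,5])
  i=5: ✗ (none in [6,6])
Positions where it holds: {0, 2} → 2.

2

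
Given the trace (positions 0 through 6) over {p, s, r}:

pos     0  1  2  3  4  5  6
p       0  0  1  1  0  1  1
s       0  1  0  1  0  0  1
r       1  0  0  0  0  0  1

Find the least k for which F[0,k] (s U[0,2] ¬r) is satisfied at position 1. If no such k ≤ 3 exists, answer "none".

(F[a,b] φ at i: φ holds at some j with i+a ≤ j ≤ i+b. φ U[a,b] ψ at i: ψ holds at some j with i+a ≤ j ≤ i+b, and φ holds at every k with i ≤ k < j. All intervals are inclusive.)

Scan j = 1,2,… for (s U[0,2] ¬r):
  j=1: holds
First hit at j=1, so smallest k = 1-1 = 0.

0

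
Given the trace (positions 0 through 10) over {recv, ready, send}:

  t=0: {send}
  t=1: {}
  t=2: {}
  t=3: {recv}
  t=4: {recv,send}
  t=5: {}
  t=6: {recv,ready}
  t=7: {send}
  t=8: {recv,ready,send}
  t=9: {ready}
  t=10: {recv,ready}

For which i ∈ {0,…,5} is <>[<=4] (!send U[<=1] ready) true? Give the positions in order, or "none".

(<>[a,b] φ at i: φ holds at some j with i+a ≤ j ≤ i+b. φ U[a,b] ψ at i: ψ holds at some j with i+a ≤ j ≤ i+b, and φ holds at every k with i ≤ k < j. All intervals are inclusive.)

Evaluate at each i in [0,5]:
  i=0: ✗ (none in [0,4])
  i=1: ✓ (witness j=5)
  i=2: ✓ (witness j=5)
  i=3: ✓ (witness j=5)
  i=4: ✓ (witness j=5)
  i=5: ✓ (witness j=5)

1, 2, 3, 4, 5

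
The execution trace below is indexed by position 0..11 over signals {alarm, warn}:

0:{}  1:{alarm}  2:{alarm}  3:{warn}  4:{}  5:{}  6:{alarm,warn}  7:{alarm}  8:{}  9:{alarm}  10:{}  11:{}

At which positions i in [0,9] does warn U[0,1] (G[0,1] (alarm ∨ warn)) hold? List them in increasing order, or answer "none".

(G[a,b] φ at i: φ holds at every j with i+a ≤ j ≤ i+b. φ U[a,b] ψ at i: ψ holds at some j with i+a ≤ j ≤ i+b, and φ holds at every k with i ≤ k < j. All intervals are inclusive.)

Evaluate at each i in [0,9]:
  i=0: ✗ (lhs fails at k=0 before rhs at j=1)
  i=1: ✓ (rhs at j=1)
  i=2: ✓ (rhs at j=2)
  i=3: ✗ (no rhs in [3,4])
  i=4: ✗ (no rhs in [4,5])
  i=5: ✗ (lhs fails at k=5 before rhs at j=6)
  i=6: ✓ (rhs at j=6)
  i=7: ✗ (no rhs in [7,8])
  i=8: ✗ (no rhs in [8,9])
  i=9: ✗ (no rhs in [9,10])

1, 2, 6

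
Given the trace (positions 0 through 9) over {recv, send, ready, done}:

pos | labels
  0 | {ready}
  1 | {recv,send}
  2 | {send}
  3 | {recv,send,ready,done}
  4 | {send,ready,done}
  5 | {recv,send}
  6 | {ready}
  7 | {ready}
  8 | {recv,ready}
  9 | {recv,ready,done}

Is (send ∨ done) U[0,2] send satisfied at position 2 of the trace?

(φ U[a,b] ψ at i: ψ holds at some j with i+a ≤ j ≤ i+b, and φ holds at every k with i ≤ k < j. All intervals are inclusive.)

Yes

Need some j in [2,4] with send, and (send ∨ done) at every k in [2,j-1].
  j=2: send holds; no prefix to check → satisfied.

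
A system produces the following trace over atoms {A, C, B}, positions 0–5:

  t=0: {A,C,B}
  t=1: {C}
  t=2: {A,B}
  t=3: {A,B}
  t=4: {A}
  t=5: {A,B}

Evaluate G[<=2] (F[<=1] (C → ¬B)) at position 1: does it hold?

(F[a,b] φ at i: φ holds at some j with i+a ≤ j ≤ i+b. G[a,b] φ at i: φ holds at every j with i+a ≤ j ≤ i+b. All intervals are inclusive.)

True

Check F[<=1] (C → ¬B) at every j in [1,3]:
  j=1: holds (witness at 1)
  j=2: holds (witness at 2)
  j=3: holds (witness at 3)
All positions satisfy it → formula holds.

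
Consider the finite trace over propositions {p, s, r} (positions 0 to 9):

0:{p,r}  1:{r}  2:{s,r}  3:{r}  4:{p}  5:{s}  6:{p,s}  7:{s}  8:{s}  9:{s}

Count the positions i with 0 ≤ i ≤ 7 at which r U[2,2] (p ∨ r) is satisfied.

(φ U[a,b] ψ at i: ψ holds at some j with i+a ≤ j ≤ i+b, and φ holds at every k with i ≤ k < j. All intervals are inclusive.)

Evaluate at each i in [0,7]:
  i=0: ✓ (rhs at j=2; lhs holds on [0,1])
  i=1: ✓ (rhs at j=3; lhs holds on [1,2])
  i=2: ✓ (rhs at j=4; lhs holds on [2,3])
  i=3: ✗ (no rhs in [5,5])
  i=4: ✗ (lhs fails at k=4 before rhs at j=6)
  i=5: ✗ (no rhs in [7,7])
  i=6: ✗ (no rhs in [8,8])
  i=7: ✗ (no rhs in [9,9])
Positions where it holds: {0, 1, 2} → 3.

3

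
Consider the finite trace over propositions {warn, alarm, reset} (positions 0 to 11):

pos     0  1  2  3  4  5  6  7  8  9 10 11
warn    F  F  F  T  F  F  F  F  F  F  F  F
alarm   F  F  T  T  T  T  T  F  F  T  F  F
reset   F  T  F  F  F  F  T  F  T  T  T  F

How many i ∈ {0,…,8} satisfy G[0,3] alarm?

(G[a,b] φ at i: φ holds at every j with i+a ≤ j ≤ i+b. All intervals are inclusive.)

Evaluate at each i in [0,8]:
  i=0: ✗ (fails at j=0)
  i=1: ✗ (fails at j=1)
  i=2: ✓ (all of [2,5])
  i=3: ✓ (all of [3,6])
  i=4: ✗ (fails at j=7)
  i=5: ✗ (fails at j=7)
  i=6: ✗ (fails at j=7)
  i=7: ✗ (fails at j=7)
  i=8: ✗ (fails at j=8)
Positions where it holds: {2, 3} → 2.

2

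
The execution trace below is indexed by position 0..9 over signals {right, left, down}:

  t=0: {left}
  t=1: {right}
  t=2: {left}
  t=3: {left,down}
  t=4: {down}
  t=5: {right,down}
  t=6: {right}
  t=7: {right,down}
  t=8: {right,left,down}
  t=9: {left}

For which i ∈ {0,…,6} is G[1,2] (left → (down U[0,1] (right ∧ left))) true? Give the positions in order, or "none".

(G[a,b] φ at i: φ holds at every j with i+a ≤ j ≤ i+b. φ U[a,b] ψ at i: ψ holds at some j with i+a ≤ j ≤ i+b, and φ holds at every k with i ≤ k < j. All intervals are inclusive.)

Evaluate at each i in [0,6]:
  i=0: ✗ (fails at j=2)
  i=1: ✗ (fails at j=2)
  i=2: ✗ (fails at j=3)
  i=3: ✓ (all of [4,5])
  i=4: ✓ (all of [5,6])
  i=5: ✓ (all of [6,7])
  i=6: ✓ (all of [7,8])

3, 4, 5, 6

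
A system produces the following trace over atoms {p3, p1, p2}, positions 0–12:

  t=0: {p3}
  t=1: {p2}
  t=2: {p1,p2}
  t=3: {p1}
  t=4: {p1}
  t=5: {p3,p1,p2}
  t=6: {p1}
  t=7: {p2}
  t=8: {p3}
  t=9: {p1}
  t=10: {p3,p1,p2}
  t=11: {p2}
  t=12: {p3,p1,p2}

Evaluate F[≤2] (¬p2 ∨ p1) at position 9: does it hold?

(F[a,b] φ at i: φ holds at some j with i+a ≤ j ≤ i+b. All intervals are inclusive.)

Check (¬p2 ∨ p1) at each j in [9,11]:
  j=9: true
  j=10: true
  j=11: false
Found at j=9 → formula holds.

Holds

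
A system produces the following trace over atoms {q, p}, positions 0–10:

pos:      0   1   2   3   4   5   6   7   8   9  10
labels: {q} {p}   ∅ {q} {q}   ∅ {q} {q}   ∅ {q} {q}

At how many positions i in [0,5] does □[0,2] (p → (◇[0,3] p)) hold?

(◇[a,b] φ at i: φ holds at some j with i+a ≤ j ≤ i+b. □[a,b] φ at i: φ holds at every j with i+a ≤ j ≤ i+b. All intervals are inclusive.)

Evaluate at each i in [0,5]:
  i=0: ✓ (all of [0,2])
  i=1: ✓ (all of [1,3])
  i=2: ✓ (all of [2,4])
  i=3: ✓ (all of [3,5])
  i=4: ✓ (all of [4,6])
  i=5: ✓ (all of [5,7])
Positions where it holds: {0, 1, 2, 3, 4, 5} → 6.

6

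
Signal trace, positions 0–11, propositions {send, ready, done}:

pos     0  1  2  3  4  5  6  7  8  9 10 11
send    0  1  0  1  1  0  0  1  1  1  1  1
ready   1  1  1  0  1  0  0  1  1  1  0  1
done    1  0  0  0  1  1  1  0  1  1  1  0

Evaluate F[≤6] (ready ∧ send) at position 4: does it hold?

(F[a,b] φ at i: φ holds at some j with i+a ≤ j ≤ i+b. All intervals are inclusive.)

True

Check (ready ∧ send) at each j in [4,10]:
  j=4: true
  j=5: false
  j=6: false
  j=7: true
  j=8: true
  j=9: true
  j=10: false
Found at j=4 → formula holds.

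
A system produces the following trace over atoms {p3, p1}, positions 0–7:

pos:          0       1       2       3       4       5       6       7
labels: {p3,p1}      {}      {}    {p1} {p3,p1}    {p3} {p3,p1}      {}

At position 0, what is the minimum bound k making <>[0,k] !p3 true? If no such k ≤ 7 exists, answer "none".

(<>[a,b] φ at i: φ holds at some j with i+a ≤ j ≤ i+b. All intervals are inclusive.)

Scan j = 0,1,… for !p3:
  j=0: fails
  j=1: holds
First hit at j=1, so smallest k = 1-0 = 1.

1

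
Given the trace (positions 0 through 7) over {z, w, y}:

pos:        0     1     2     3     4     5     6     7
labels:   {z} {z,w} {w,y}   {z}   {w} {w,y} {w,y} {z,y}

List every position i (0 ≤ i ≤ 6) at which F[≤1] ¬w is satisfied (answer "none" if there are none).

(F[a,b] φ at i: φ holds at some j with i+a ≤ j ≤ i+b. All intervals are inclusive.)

0, 2, 3, 6

Evaluate at each i in [0,6]:
  i=0: ✓ (witness j=0)
  i=1: ✗ (none in [1,2])
  i=2: ✓ (witness j=3)
  i=3: ✓ (witness j=3)
  i=4: ✗ (none in [4,5])
  i=5: ✗ (none in [5,6])
  i=6: ✓ (witness j=7)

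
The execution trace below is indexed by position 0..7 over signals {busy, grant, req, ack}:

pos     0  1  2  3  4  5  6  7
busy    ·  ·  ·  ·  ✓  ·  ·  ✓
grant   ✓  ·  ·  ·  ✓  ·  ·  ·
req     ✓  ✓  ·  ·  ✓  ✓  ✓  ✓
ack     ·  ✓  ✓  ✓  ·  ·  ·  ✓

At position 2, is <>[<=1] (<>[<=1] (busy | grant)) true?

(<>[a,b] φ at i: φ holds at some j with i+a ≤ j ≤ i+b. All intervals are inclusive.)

Holds

Check <>[<=1] (busy | grant) at each j in [2,3]:
  j=2: fails (none in [2,3])
  j=3: holds (witness at 4)
Found at j=3 → formula holds.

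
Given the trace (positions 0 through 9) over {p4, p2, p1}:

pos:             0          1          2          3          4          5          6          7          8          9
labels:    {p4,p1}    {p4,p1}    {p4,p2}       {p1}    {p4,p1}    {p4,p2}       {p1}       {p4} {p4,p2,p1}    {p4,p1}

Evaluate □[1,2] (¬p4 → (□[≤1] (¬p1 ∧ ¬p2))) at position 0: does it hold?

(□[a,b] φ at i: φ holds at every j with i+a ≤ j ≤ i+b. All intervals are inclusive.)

Yes

Check (¬p4 → (□[≤1] (¬p1 ∧ ¬p2))) at every j in [1,2]:
  j=1: antecedent false → ✓
  j=2: antecedent false → ✓
All positions satisfy it → formula holds.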